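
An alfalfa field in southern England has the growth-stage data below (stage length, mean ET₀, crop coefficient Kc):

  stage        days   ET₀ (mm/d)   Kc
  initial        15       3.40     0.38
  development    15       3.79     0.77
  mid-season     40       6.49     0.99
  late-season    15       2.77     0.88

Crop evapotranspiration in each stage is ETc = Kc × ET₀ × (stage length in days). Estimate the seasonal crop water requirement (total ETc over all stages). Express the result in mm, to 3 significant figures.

initial: 0.38 × 3.40 × 15 = 19.38 mm
development: 0.77 × 3.79 × 15 = 43.77 mm
mid-season: 0.99 × 6.49 × 40 = 257.00 mm
late-season: 0.88 × 2.77 × 15 = 36.56 mm
Seasonal total = 356.71 mm

357 mm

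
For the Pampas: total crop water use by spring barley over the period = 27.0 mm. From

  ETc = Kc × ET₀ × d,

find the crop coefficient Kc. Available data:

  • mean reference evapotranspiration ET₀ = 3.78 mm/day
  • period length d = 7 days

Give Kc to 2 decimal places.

1.02

ETc = Kc × ET₀ × d  ⇒  Kc = ETc / (ET₀ × d)
Kc = 27.0 / (3.78 × 7) = 27.0 / 26.46 = 1.0204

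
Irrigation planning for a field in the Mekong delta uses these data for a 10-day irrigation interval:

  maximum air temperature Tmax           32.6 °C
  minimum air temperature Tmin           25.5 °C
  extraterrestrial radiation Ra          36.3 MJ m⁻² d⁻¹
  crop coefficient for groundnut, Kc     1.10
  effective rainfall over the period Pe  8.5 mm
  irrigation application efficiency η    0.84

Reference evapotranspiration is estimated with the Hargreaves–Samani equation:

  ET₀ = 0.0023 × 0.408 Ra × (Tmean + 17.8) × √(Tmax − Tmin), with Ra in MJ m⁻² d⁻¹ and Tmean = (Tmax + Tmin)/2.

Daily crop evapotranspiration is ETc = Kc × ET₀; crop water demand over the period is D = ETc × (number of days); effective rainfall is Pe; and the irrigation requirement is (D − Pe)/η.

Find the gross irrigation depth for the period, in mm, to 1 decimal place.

Tmean = (32.6 + 25.5)/2 = 29.05 °C
0.408 Ra = 0.408 × 36.3 = 14.8104 mm/d equivalent
ET₀ = 0.0023 × 14.8104 × (29.05 + 17.8) × √7.1 = 0.0023 × 14.8104 × 46.85 × 2.6646 = 4.2524 mm/d
ETc = Kc × ET₀ = 1.10 × 4.2524 = 4.6776 mm/d
Crop demand D = ETc × 10 d = 4.6776 × 10 = 46.776 mm
D − Pe = 46.776 − 8.5 = 38.276 mm
Gross irrigation = 38.276 / 0.84 = 45.567 mm

45.6 mm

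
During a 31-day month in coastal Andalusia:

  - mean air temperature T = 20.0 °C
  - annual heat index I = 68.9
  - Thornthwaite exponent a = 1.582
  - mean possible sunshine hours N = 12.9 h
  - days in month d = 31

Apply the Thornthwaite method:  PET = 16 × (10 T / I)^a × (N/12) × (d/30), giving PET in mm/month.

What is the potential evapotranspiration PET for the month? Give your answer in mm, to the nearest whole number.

96 mm

10T/I = 10 × 20.0 / 68.9 = 2.9028
(10T/I)^a = 2.9028^1.582 = 5.3973
Uncorrected PET = 16 × 5.3973 = 86.357 mm
Correction = (N/12)(d/30) = (12.9/12)(31/30) = 1.1108
PET = 86.357 × 1.1108 = 95.925 mm/month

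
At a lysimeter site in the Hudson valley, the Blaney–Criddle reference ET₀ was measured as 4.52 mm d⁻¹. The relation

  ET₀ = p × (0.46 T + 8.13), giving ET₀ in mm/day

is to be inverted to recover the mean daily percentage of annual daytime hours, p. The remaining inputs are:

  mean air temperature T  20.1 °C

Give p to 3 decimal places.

p = ET₀ / (0.46 T + 8.13) = 4.52 / (0.46 × 20.1 + 8.13) = 4.52 / 17.376 = 0.2601

0.260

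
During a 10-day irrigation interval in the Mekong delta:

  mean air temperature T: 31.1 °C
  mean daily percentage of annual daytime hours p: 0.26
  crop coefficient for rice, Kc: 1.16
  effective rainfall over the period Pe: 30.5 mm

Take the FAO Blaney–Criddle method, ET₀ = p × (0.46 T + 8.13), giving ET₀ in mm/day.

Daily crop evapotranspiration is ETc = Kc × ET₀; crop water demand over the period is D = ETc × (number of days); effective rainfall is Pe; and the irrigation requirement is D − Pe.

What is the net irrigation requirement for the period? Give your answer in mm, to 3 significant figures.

37.2 mm

ET₀ = 0.26 × (0.46 × 31.1 + 8.13) = 0.26 × 22.436 = 5.8334 mm/d
ETc = Kc × ET₀ = 1.16 × 5.8334 = 6.7667 mm/d
Crop demand D = ETc × 10 d = 6.7667 × 10 = 67.667 mm
D − Pe = 67.667 − 30.5 = 37.167 mm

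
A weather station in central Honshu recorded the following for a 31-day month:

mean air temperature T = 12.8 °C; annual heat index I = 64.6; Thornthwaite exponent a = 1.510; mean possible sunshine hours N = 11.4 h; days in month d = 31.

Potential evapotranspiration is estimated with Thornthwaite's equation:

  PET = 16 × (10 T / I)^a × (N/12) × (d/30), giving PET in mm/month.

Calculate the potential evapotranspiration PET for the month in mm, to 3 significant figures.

44.1 mm

10T/I = 10 × 12.8 / 64.6 = 1.9814
(10T/I)^a = 1.9814^1.510 = 2.8082
Uncorrected PET = 16 × 2.8082 = 44.931 mm
Correction = (N/12)(d/30) = (11.4/12)(31/30) = 0.9817
PET = 44.931 × 0.9817 = 44.109 mm/month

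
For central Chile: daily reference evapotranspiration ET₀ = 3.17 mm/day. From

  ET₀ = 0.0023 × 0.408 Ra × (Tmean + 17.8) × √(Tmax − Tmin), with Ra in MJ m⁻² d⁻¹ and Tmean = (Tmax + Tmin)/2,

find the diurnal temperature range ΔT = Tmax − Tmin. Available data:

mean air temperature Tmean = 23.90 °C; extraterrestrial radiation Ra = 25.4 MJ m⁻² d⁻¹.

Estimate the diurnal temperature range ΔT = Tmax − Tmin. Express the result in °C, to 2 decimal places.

10.17 °C

√ΔT = ET₀ / [0.0023 × 0.408 × Ra × (Tmean+17.8)] = 3.17 / (0.0023 × 10.3632 × 41.70) = 3.1893
ΔT = 3.1893² = 10.172 °C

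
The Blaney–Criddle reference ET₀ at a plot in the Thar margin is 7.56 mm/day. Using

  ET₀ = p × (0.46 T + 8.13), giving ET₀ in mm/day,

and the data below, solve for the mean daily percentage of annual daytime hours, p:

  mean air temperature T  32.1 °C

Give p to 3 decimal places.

0.330

p = ET₀ / (0.46 T + 8.13) = 7.56 / (0.46 × 32.1 + 8.13) = 7.56 / 22.896 = 0.3302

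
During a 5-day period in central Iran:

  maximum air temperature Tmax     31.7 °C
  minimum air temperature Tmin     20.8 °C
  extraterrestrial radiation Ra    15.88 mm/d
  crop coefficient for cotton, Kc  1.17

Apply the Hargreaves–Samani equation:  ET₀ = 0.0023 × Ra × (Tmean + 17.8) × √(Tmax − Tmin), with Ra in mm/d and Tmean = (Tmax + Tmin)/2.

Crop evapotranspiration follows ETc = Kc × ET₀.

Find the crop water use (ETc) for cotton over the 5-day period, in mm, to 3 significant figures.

Tmean = (31.7 + 20.8)/2 = 26.25 °C
ET₀ = 0.0023 × 15.88 × (26.25 + 17.8) × √10.9 = 0.0023 × 15.88 × 44.05 × 3.3015 = 5.3117 mm/d
ETc = Kc × ET₀ = 1.17 × 5.3117 = 6.2147 mm/d
Over 5 days: 6.2147 × 5 = 31.074 mm

31.1 mm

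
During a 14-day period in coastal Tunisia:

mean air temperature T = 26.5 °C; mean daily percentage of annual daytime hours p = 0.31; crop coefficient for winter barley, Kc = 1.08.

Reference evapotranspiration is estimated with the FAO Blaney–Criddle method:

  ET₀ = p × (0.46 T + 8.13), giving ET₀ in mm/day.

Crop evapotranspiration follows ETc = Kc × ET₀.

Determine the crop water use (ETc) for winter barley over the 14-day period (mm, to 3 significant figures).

95.2 mm

ET₀ = 0.31 × (0.46 × 26.5 + 8.13) = 0.31 × 20.320 = 6.2992 mm/d
ETc = Kc × ET₀ = 1.08 × 6.2992 = 6.8031 mm/d
Over 14 days: 6.8031 × 14 = 95.243 mm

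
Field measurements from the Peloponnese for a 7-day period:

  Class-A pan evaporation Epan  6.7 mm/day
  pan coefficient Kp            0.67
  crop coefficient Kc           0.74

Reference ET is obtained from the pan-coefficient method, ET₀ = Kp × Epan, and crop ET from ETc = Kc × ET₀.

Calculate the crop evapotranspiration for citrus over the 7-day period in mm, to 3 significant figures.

ET₀ = 0.67 × 6.7 = 4.4890 mm/d
ETc = Kc × ET₀ = 0.74 × 4.4890 = 3.3219 mm/d
Over 7 days: 3.3219 × 7 = 23.253 mm

23.3 mm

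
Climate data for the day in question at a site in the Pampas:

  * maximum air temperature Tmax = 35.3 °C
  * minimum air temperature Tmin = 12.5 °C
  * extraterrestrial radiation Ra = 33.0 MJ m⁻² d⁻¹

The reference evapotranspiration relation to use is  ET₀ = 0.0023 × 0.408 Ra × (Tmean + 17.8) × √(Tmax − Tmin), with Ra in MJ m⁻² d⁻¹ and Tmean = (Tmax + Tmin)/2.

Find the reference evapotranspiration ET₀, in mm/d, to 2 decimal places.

Tmean = (35.3 + 12.5)/2 = 23.90 °C
0.408 Ra = 0.408 × 33.0 = 13.4640 mm/d equivalent
ET₀ = 0.0023 × 13.4640 × (23.90 + 17.8) × √22.8 = 0.0023 × 13.4640 × 41.70 × 4.7749 = 6.1660 mm/d

6.17 mm/d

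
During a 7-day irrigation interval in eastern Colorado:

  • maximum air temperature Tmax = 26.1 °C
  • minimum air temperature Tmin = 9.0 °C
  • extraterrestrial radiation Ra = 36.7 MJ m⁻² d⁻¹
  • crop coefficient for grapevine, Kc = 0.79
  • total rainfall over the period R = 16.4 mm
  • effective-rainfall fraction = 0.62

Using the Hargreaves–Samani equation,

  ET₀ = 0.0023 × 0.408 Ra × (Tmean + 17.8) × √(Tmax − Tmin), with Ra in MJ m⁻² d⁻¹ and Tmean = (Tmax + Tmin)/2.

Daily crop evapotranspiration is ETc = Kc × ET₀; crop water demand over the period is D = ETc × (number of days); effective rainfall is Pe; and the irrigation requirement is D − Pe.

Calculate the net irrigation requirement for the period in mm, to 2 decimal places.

17.67 mm

Tmean = (26.1 + 9.0)/2 = 17.55 °C
0.408 Ra = 0.408 × 36.7 = 14.9736 mm/d equivalent
ET₀ = 0.0023 × 14.9736 × (17.55 + 17.8) × √17.1 = 0.0023 × 14.9736 × 35.35 × 4.1352 = 5.0343 mm/d
ETc = Kc × ET₀ = 0.79 × 5.0343 = 3.9771 mm/d
Crop demand D = ETc × 7 d = 3.9771 × 7 = 27.840 mm
Pe = 0.62 × 16.4 = 10.168 mm
D − Pe = 27.840 − 10.168 = 17.672 mm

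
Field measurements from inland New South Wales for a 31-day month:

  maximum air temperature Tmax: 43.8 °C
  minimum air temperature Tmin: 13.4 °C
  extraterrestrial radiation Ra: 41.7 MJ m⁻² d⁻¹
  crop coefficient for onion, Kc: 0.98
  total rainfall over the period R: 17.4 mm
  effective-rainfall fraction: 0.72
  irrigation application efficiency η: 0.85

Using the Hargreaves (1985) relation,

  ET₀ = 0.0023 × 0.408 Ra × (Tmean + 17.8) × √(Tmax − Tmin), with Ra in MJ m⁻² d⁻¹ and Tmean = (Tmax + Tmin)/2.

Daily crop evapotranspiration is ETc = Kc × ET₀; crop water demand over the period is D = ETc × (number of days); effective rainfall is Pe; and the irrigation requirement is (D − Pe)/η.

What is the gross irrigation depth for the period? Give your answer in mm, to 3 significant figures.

Tmean = (43.8 + 13.4)/2 = 28.60 °C
0.408 Ra = 0.408 × 41.7 = 17.0136 mm/d equivalent
ET₀ = 0.0023 × 17.0136 × (28.60 + 17.8) × √30.4 = 0.0023 × 17.0136 × 46.40 × 5.5136 = 10.0110 mm/d
ETc = Kc × ET₀ = 0.98 × 10.0110 = 9.8108 mm/d
Crop demand D = ETc × 31 d = 9.8108 × 31 = 304.135 mm
Pe = 0.72 × 17.4 = 12.528 mm
D − Pe = 304.135 − 12.528 = 291.607 mm
Gross irrigation = 291.607 / 0.85 = 343.067 mm

343 mm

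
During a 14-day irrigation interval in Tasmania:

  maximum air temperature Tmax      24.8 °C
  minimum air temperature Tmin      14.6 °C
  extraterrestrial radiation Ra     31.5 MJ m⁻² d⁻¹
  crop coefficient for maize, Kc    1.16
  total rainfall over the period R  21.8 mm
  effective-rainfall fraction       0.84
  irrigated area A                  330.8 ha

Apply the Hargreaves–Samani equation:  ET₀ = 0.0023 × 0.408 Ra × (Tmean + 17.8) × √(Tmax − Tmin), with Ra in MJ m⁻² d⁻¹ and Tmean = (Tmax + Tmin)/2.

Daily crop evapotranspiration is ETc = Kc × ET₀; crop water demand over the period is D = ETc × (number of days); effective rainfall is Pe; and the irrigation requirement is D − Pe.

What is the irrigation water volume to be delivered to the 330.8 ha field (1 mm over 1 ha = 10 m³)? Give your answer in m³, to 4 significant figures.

Tmean = (24.8 + 14.6)/2 = 19.70 °C
0.408 Ra = 0.408 × 31.5 = 12.8520 mm/d equivalent
ET₀ = 0.0023 × 12.8520 × (19.70 + 17.8) × √10.2 = 0.0023 × 12.8520 × 37.50 × 3.1937 = 3.5402 mm/d
ETc = Kc × ET₀ = 1.16 × 3.5402 = 4.1066 mm/d
Crop demand D = ETc × 14 d = 4.1066 × 14 = 57.492 mm
Pe = 0.84 × 21.8 = 18.312 mm
D − Pe = 57.492 − 18.312 = 39.180 mm
Volume = 39.180 mm × 330.8 ha × 10 = 129607.4 m³

129600 m³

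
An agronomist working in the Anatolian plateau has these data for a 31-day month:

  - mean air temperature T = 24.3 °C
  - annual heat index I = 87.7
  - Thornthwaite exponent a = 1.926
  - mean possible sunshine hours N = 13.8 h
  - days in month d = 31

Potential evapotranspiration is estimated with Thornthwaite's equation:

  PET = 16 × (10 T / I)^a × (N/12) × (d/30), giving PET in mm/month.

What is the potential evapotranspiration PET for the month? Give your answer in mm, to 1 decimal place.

10T/I = 10 × 24.3 / 87.7 = 2.7708
(10T/I)^a = 2.7708^1.926 = 7.1196
Uncorrected PET = 16 × 7.1196 = 113.914 mm
Correction = (N/12)(d/30) = (13.8/12)(31/30) = 1.1883
PET = 113.914 × 1.1883 = 135.364 mm/month

135.4 mm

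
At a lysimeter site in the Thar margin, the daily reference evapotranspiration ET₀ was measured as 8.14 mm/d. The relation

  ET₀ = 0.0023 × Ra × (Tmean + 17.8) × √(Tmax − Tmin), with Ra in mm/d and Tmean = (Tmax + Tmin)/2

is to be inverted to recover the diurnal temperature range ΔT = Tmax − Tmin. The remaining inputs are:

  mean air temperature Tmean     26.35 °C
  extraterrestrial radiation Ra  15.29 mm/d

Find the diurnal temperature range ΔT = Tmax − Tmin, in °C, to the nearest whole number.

27 °C

√ΔT = ET₀ / [0.0023 × Ra × (Tmean+17.8)] = 8.14 / (0.0023 × 15.29 × 44.15) = 5.2427
ΔT = 5.2427² = 27.486 °C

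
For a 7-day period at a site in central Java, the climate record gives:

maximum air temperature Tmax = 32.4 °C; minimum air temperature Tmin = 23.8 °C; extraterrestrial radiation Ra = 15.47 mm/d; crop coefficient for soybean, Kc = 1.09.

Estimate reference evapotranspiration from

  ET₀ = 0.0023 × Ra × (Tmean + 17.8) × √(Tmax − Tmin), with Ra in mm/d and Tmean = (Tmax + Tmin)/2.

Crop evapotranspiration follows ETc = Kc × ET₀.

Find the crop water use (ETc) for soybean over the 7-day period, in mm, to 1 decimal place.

36.5 mm

Tmean = (32.4 + 23.8)/2 = 28.10 °C
ET₀ = 0.0023 × 15.47 × (28.10 + 17.8) × √8.6 = 0.0023 × 15.47 × 45.90 × 2.9326 = 4.7894 mm/d
ETc = Kc × ET₀ = 1.09 × 4.7894 = 5.2204 mm/d
Over 7 days: 5.2204 × 7 = 36.543 mm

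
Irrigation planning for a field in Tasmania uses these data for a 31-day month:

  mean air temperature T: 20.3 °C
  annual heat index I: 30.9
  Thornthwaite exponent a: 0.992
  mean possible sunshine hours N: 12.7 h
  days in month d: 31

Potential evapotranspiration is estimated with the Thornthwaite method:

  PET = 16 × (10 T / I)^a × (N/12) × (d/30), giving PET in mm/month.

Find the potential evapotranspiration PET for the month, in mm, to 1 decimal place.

113.2 mm

10T/I = 10 × 20.3 / 30.9 = 6.5696
(10T/I)^a = 6.5696^0.992 = 6.4714
Uncorrected PET = 16 × 6.4714 = 103.542 mm
Correction = (N/12)(d/30) = (12.7/12)(31/30) = 1.0936
PET = 103.542 × 1.0936 = 113.234 mm/month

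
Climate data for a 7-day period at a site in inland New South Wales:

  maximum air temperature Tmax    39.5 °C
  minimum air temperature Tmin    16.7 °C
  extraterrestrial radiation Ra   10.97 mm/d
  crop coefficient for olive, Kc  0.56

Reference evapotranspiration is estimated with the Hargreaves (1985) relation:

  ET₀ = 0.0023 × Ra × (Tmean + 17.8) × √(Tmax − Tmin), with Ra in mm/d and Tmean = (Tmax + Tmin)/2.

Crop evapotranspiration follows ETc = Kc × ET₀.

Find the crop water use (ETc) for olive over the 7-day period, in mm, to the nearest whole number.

Tmean = (39.5 + 16.7)/2 = 28.10 °C
ET₀ = 0.0023 × 10.97 × (28.10 + 17.8) × √22.8 = 0.0023 × 10.97 × 45.90 × 4.7749 = 5.5298 mm/d
ETc = Kc × ET₀ = 0.56 × 5.5298 = 3.0967 mm/d
Over 7 days: 3.0967 × 7 = 21.677 mm

22 mm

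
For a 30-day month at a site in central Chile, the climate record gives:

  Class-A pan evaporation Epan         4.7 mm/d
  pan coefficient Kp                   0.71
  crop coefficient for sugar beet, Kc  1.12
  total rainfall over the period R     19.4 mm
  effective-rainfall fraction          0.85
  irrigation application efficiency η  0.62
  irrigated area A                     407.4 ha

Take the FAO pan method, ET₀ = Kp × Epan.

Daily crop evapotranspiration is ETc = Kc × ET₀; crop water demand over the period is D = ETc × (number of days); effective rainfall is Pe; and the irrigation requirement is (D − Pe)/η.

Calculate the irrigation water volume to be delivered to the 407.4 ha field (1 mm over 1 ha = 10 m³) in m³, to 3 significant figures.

628000 m³

ET₀ = 0.71 × 4.7 = 3.3370 mm/d
ETc = Kc × ET₀ = 1.12 × 3.3370 = 3.7374 mm/d
Crop demand D = ETc × 30 d = 3.7374 × 30 = 112.122 mm
Pe = 0.85 × 19.4 = 16.490 mm
D − Pe = 112.122 − 16.490 = 95.632 mm
Gross irrigation = 95.632 / 0.62 = 154.245 mm
Volume = 154.245 mm × 407.4 ha × 10 = 628394.1 m³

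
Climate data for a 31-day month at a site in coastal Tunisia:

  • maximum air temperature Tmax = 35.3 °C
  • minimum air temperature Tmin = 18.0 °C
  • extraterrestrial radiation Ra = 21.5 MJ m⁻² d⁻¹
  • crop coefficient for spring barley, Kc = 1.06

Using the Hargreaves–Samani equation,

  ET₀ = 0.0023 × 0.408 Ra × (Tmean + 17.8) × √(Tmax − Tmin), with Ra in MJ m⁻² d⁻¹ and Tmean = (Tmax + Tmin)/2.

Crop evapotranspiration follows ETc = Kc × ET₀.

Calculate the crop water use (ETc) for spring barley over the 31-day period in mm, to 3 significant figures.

Tmean = (35.3 + 18.0)/2 = 26.65 °C
0.408 Ra = 0.408 × 21.5 = 8.7720 mm/d equivalent
ET₀ = 0.0023 × 8.7720 × (26.65 + 17.8) × √17.3 = 0.0023 × 8.7720 × 44.45 × 4.1593 = 3.7301 mm/d
ETc = Kc × ET₀ = 1.06 × 3.7301 = 3.9539 mm/d
Over 31 days: 3.9539 × 31 = 122.571 mm

123 mm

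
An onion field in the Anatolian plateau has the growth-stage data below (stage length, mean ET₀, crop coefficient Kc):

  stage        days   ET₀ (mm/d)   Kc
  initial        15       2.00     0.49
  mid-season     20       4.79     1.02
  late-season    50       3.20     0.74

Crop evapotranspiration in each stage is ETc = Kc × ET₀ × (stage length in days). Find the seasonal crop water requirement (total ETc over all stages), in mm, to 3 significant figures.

initial: 0.49 × 2.00 × 15 = 14.70 mm
mid-season: 1.02 × 4.79 × 20 = 97.72 mm
late-season: 0.74 × 3.20 × 50 = 118.40 mm
Seasonal total = 230.82 mm

231 mm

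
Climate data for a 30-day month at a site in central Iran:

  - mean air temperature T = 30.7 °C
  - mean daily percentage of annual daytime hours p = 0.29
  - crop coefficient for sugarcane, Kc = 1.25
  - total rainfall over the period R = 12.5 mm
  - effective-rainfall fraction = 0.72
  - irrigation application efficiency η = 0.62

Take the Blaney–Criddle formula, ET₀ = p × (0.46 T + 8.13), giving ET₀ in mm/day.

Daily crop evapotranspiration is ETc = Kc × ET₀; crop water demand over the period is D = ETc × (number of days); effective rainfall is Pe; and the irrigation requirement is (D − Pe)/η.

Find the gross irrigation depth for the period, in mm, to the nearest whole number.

ET₀ = 0.29 × (0.46 × 30.7 + 8.13) = 0.29 × 22.252 = 6.4531 mm/d
ETc = Kc × ET₀ = 1.25 × 6.4531 = 8.0664 mm/d
Crop demand D = ETc × 30 d = 8.0664 × 30 = 241.992 mm
Pe = 0.72 × 12.5 = 9.000 mm
D − Pe = 241.992 − 9.000 = 232.992 mm
Gross irrigation = 232.992 / 0.62 = 375.794 mm

376 mm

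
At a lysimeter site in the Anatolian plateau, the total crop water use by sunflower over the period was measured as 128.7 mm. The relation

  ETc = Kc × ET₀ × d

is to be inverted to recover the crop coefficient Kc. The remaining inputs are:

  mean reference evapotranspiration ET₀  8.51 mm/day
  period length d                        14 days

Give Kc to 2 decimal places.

1.08

ETc = Kc × ET₀ × d  ⇒  Kc = ETc / (ET₀ × d)
Kc = 128.7 / (8.51 × 14) = 128.7 / 119.14 = 1.0802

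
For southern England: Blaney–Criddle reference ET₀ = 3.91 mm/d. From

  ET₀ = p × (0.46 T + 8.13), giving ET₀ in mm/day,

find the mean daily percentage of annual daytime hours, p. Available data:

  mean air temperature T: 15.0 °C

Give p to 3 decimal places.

0.260

p = ET₀ / (0.46 T + 8.13) = 3.91 / (0.46 × 15.0 + 8.13) = 3.91 / 15.030 = 0.2601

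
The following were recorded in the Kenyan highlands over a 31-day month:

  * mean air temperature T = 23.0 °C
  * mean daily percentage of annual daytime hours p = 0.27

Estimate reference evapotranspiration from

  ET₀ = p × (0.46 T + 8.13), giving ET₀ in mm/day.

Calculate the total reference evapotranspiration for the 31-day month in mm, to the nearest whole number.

ET₀ = 0.27 × (0.46 × 23.0 + 8.13) = 0.27 × 18.710 = 5.0517 mm/d
Monthly total = 5.0517 × 31 = 156.603 mm

157 mm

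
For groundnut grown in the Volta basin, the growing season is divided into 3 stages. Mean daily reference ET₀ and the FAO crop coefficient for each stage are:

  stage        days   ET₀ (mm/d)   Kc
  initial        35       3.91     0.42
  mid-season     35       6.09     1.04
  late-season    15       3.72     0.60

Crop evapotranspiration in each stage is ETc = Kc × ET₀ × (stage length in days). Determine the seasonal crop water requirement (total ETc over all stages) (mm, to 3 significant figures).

313 mm

initial: 0.42 × 3.91 × 35 = 57.48 mm
mid-season: 1.04 × 6.09 × 35 = 221.68 mm
late-season: 0.60 × 3.72 × 15 = 33.48 mm
Seasonal total = 312.64 mm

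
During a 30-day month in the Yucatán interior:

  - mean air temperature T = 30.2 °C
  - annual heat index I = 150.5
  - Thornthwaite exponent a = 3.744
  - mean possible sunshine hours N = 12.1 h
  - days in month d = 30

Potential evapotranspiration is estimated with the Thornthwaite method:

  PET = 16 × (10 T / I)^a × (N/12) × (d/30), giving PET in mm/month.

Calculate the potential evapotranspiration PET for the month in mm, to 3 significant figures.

10T/I = 10 × 30.2 / 150.5 = 2.0066
(10T/I)^a = 2.0066^3.744 = 13.5648
Uncorrected PET = 16 × 13.5648 = 217.037 mm
Correction = (N/12)(d/30) = (12.1/12)(30/30) = 1.0083
PET = 217.037 × 1.0083 = 218.838 mm/month

219 mm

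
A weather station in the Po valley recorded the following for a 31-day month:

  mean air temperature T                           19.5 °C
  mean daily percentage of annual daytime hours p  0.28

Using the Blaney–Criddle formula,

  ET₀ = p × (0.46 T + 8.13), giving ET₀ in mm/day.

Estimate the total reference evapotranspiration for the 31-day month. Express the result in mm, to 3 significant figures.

ET₀ = 0.28 × (0.46 × 19.5 + 8.13) = 0.28 × 17.100 = 4.7880 mm/d
Monthly total = 4.7880 × 31 = 148.428 mm

148 mm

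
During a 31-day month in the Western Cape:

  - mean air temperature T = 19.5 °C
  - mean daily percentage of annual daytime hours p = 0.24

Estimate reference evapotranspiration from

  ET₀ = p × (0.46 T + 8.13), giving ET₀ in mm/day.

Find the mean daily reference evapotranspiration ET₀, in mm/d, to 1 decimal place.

ET₀ = 0.24 × (0.46 × 19.5 + 8.13) = 0.24 × 17.100 = 4.1040 mm/d

4.1 mm/d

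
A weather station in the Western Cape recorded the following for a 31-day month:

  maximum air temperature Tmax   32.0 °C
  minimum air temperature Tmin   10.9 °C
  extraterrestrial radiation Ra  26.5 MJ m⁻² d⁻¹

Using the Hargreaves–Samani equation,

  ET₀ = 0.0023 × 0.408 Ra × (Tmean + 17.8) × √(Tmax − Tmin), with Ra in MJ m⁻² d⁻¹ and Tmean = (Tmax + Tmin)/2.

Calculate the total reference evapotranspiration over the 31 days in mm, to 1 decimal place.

Tmean = (32.0 + 10.9)/2 = 21.45 °C
0.408 Ra = 0.408 × 26.5 = 10.8120 mm/d equivalent
ET₀ = 0.0023 × 10.8120 × (21.45 + 17.8) × √21.1 = 0.0023 × 10.8120 × 39.25 × 4.5935 = 4.4835 mm/d
Over 31 days: 4.4835 × 31 = 138.989 mm

139.0 mm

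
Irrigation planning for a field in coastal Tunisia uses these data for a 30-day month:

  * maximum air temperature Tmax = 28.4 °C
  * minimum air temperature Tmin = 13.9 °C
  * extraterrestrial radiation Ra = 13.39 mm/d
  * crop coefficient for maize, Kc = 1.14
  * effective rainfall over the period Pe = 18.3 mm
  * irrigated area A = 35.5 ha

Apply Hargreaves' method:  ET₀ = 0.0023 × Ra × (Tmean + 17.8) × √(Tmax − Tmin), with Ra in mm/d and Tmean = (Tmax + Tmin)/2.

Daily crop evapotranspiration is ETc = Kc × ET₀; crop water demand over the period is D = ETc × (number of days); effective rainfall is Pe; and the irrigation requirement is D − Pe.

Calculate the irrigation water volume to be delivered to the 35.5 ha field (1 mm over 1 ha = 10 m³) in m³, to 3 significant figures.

Tmean = (28.4 + 13.9)/2 = 21.15 °C
ET₀ = 0.0023 × 13.39 × (21.15 + 17.8) × √14.5 = 0.0023 × 13.39 × 38.95 × 3.8079 = 4.5677 mm/d
ETc = Kc × ET₀ = 1.14 × 4.5677 = 5.2072 mm/d
Crop demand D = ETc × 30 d = 5.2072 × 30 = 156.216 mm
D − Pe = 156.216 − 18.3 = 137.916 mm
Volume = 137.916 mm × 35.5 ha × 10 = 48960.2 m³

49000 m³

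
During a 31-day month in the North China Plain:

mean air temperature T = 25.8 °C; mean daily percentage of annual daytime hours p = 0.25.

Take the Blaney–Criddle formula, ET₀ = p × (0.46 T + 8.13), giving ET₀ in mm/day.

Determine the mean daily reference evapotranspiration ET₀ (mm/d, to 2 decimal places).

5.00 mm/d

ET₀ = 0.25 × (0.46 × 25.8 + 8.13) = 0.25 × 19.998 = 4.9995 mm/d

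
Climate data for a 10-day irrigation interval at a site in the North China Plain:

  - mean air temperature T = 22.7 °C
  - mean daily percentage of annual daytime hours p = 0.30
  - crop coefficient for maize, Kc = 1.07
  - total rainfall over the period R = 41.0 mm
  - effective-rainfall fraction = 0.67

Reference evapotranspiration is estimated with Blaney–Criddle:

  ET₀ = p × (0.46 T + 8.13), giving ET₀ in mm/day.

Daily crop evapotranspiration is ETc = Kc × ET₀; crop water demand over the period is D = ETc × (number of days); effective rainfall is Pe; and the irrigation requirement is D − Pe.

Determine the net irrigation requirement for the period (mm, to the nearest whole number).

32 mm

ET₀ = 0.30 × (0.46 × 22.7 + 8.13) = 0.30 × 18.572 = 5.5716 mm/d
ETc = Kc × ET₀ = 1.07 × 5.5716 = 5.9616 mm/d
Crop demand D = ETc × 10 d = 5.9616 × 10 = 59.616 mm
Pe = 0.67 × 41.0 = 27.470 mm
D − Pe = 59.616 − 27.470 = 32.146 mm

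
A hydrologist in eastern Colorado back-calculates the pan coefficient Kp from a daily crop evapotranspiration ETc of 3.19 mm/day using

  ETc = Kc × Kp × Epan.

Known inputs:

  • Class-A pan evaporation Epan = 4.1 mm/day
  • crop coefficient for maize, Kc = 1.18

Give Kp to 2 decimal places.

0.66

ETc = Kc × Kp × Epan  ⇒  Kp = ETc / (Kc × Epan)
Kp = 3.19 / (1.18 × 4.1) = 3.19 / 4.838 = 0.6594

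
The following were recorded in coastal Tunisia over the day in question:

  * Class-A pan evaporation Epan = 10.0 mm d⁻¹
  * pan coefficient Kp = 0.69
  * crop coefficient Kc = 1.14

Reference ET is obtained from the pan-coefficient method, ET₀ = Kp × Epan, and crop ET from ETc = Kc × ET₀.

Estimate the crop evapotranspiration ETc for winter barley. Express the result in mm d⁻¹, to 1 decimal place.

7.9 mm d⁻¹

ET₀ = 0.69 × 10.0 = 6.9000 mm/d
ETc = Kc × ET₀ = 1.14 × 6.9000 = 7.8660 mm/d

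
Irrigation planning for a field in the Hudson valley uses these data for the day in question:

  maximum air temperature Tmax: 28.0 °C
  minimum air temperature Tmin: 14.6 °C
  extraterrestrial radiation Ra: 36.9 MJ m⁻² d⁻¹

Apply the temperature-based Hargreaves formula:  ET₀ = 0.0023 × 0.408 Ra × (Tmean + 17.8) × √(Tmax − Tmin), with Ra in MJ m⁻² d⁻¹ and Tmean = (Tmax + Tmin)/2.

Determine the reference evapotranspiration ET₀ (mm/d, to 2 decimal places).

Tmean = (28.0 + 14.6)/2 = 21.30 °C
0.408 Ra = 0.408 × 36.9 = 15.0552 mm/d equivalent
ET₀ = 0.0023 × 15.0552 × (21.30 + 17.8) × √13.4 = 0.0023 × 15.0552 × 39.10 × 3.6606 = 4.9561 mm/d

4.96 mm/d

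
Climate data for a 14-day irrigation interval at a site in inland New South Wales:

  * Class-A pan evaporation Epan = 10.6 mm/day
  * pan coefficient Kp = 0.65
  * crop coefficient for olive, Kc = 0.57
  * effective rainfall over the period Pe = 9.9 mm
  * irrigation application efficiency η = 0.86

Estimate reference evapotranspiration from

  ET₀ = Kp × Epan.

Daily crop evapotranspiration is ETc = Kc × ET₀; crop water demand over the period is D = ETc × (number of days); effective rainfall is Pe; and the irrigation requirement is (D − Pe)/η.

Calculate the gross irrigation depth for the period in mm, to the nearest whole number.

ET₀ = 0.65 × 10.6 = 6.8900 mm/d
ETc = Kc × ET₀ = 0.57 × 6.8900 = 3.9273 mm/d
Crop demand D = ETc × 14 d = 3.9273 × 14 = 54.982 mm
D − Pe = 54.982 − 9.9 = 45.082 mm
Gross irrigation = 45.082 / 0.86 = 52.421 mm

52 mm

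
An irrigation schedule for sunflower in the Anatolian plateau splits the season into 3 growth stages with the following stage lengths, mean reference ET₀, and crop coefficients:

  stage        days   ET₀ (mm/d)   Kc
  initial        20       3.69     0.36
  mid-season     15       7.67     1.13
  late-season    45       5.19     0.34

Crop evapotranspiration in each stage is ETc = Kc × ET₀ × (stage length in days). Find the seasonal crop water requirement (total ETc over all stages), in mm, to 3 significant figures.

initial: 0.36 × 3.69 × 20 = 26.57 mm
mid-season: 1.13 × 7.67 × 15 = 130.01 mm
late-season: 0.34 × 5.19 × 45 = 79.41 mm
Seasonal total = 235.99 mm

236 mm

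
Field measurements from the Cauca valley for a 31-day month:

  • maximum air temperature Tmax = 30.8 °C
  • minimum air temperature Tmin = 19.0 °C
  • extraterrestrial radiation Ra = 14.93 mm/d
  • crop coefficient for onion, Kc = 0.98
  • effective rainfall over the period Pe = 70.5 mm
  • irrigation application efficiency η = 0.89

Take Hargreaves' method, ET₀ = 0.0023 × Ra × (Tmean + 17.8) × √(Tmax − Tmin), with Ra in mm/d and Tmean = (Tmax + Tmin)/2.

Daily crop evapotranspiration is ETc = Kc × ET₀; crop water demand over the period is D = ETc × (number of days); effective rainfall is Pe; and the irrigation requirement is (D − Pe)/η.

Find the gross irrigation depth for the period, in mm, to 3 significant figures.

Tmean = (30.8 + 19.0)/2 = 24.90 °C
ET₀ = 0.0023 × 14.93 × (24.90 + 17.8) × √11.8 = 0.0023 × 14.93 × 42.70 × 3.4351 = 5.0368 mm/d
ETc = Kc × ET₀ = 0.98 × 5.0368 = 4.9361 mm/d
Crop demand D = ETc × 31 d = 4.9361 × 31 = 153.019 mm
D − Pe = 153.019 − 70.5 = 82.519 mm
Gross irrigation = 82.519 / 0.89 = 92.718 mm

92.7 mm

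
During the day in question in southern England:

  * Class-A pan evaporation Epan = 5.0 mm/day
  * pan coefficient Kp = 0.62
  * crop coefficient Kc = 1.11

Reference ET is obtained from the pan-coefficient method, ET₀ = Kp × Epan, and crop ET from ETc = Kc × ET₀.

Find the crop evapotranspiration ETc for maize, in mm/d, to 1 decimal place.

ET₀ = 0.62 × 5.0 = 3.1000 mm/d
ETc = Kc × ET₀ = 1.11 × 3.1000 = 3.4410 mm/d

3.4 mm/d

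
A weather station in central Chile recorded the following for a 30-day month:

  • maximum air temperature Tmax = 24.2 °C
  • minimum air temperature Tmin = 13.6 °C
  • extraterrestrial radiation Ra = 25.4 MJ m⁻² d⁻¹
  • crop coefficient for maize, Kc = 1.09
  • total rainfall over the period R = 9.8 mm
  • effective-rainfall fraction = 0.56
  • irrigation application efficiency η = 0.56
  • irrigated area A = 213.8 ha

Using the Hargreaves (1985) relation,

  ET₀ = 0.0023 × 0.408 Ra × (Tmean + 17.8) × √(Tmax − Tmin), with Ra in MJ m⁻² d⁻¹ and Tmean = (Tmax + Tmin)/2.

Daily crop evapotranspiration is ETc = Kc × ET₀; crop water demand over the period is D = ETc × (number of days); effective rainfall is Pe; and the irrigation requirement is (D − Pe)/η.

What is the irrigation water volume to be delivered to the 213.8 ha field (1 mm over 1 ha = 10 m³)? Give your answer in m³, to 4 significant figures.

Tmean = (24.2 + 13.6)/2 = 18.90 °C
0.408 Ra = 0.408 × 25.4 = 10.3632 mm/d equivalent
ET₀ = 0.0023 × 10.3632 × (18.90 + 17.8) × √10.6 = 0.0023 × 10.3632 × 36.70 × 3.2558 = 2.8480 mm/d
ETc = Kc × ET₀ = 1.09 × 2.8480 = 3.1043 mm/d
Crop demand D = ETc × 30 d = 3.1043 × 30 = 93.129 mm
Pe = 0.56 × 9.8 = 5.488 mm
D − Pe = 93.129 − 5.488 = 87.641 mm
Gross irrigation = 87.641 / 0.56 = 156.502 mm
Volume = 156.502 mm × 213.8 ha × 10 = 334601.3 m³

334600 m³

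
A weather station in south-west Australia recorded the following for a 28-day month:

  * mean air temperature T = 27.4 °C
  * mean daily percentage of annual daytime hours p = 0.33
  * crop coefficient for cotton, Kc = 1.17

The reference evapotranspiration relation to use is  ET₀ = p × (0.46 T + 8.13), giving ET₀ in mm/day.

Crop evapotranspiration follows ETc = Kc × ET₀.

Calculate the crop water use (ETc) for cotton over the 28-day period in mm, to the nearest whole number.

ET₀ = 0.33 × (0.46 × 27.4 + 8.13) = 0.33 × 20.734 = 6.8422 mm/d
ETc = Kc × ET₀ = 1.17 × 6.8422 = 8.0054 mm/d
Over 28 days: 8.0054 × 28 = 224.151 mm

224 mm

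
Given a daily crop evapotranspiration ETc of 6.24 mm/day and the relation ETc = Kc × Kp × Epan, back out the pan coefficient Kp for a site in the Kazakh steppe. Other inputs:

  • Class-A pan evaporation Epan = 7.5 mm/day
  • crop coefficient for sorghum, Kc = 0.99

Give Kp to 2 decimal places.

ETc = Kc × Kp × Epan  ⇒  Kp = ETc / (Kc × Epan)
Kp = 6.24 / (0.99 × 7.5) = 6.24 / 7.425 = 0.8404

0.84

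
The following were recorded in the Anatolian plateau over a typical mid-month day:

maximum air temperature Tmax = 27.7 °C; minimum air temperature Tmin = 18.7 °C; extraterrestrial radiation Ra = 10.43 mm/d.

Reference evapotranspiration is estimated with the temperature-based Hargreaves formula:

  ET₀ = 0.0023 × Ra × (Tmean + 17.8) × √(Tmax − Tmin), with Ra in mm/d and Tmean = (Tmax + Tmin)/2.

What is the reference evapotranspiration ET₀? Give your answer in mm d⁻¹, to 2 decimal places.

Tmean = (27.7 + 18.7)/2 = 23.20 °C
ET₀ = 0.0023 × 10.43 × (23.20 + 17.8) × √9.0 = 0.0023 × 10.43 × 41.00 × 3.0000 = 2.9506 mm/d

2.95 mm d⁻¹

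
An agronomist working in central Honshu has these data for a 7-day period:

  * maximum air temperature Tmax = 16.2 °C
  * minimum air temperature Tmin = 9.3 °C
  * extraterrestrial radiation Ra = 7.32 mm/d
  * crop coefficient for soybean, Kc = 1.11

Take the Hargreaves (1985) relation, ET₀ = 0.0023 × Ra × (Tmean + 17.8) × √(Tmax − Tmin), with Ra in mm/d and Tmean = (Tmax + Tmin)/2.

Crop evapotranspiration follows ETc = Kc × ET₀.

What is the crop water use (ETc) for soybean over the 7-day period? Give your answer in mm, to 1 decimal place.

Tmean = (16.2 + 9.3)/2 = 12.75 °C
ET₀ = 0.0023 × 7.32 × (12.75 + 17.8) × √6.9 = 0.0023 × 7.32 × 30.55 × 2.6268 = 1.3511 mm/d
ETc = Kc × ET₀ = 1.11 × 1.3511 = 1.4997 mm/d
Over 7 days: 1.4997 × 7 = 10.498 mm

10.5 mm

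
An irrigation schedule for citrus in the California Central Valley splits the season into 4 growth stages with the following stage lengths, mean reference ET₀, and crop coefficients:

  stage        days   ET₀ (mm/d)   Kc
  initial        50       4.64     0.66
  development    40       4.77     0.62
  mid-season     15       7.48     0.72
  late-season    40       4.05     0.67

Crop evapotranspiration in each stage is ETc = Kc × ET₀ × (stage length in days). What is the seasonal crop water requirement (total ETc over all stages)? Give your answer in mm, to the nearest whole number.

461 mm

initial: 0.66 × 4.64 × 50 = 153.12 mm
development: 0.62 × 4.77 × 40 = 118.30 mm
mid-season: 0.72 × 7.48 × 15 = 80.78 mm
late-season: 0.67 × 4.05 × 40 = 108.54 mm
Seasonal total = 460.74 mm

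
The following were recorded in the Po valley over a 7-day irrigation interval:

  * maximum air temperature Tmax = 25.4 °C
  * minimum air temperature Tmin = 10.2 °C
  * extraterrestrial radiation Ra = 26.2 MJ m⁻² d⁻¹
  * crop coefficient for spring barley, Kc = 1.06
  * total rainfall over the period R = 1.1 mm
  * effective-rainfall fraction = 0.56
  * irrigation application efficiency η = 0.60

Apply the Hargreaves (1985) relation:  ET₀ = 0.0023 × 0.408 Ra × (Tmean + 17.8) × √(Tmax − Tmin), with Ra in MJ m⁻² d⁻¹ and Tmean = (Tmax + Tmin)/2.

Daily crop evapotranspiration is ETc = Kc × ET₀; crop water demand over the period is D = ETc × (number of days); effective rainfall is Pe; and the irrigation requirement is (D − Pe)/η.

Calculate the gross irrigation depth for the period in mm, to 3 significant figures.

41.2 mm

Tmean = (25.4 + 10.2)/2 = 17.80 °C
0.408 Ra = 0.408 × 26.2 = 10.6896 mm/d equivalent
ET₀ = 0.0023 × 10.6896 × (17.80 + 17.8) × √15.2 = 0.0023 × 10.6896 × 35.60 × 3.8987 = 3.4124 mm/d
ETc = Kc × ET₀ = 1.06 × 3.4124 = 3.6171 mm/d
Crop demand D = ETc × 7 d = 3.6171 × 7 = 25.320 mm
Pe = 0.56 × 1.1 = 0.616 mm
D − Pe = 25.320 − 0.616 = 24.704 mm
Gross irrigation = 24.704 / 0.60 = 41.173 mm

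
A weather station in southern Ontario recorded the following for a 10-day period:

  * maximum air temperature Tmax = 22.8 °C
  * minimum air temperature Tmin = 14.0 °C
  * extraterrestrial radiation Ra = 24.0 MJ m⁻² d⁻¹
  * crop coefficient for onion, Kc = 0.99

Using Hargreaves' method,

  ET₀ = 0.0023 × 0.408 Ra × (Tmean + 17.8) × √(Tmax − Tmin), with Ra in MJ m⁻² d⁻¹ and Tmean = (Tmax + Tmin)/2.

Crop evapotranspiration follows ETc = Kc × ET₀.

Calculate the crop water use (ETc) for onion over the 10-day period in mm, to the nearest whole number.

Tmean = (22.8 + 14.0)/2 = 18.40 °C
0.408 Ra = 0.408 × 24.0 = 9.7920 mm/d equivalent
ET₀ = 0.0023 × 9.7920 × (18.40 + 17.8) × √8.8 = 0.0023 × 9.7920 × 36.20 × 2.9665 = 2.4185 mm/d
ETc = Kc × ET₀ = 0.99 × 2.4185 = 2.3943 mm/d
Over 10 days: 2.3943 × 10 = 23.943 mm

24 mm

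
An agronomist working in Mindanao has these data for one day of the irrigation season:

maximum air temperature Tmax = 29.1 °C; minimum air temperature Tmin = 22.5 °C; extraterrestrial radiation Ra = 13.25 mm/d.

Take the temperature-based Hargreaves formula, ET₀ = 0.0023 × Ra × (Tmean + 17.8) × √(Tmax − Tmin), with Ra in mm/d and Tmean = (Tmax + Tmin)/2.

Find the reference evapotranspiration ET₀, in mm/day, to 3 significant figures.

Tmean = (29.1 + 22.5)/2 = 25.80 °C
ET₀ = 0.0023 × 13.25 × (25.80 + 17.8) × √6.6 = 0.0023 × 13.25 × 43.60 × 2.5690 = 3.4135 mm/d

3.41 mm/day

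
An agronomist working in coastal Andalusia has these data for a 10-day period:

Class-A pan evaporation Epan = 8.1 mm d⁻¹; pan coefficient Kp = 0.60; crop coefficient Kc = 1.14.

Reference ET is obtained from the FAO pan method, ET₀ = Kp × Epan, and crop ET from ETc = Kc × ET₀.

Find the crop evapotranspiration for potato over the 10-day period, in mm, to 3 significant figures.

ET₀ = 0.60 × 8.1 = 4.8600 mm/d
ETc = Kc × ET₀ = 1.14 × 4.8600 = 5.5404 mm/d
Over 10 days: 5.5404 × 10 = 55.404 mm

55.4 mm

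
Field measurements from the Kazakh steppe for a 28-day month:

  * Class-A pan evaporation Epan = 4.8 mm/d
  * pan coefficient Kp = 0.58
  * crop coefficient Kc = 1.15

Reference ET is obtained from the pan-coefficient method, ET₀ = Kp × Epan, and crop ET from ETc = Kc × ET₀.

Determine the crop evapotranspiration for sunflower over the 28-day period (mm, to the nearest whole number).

ET₀ = 0.58 × 4.8 = 2.7840 mm/d
ETc = Kc × ET₀ = 1.15 × 2.7840 = 3.2016 mm/d
Over 28 days: 3.2016 × 28 = 89.645 mm

90 mm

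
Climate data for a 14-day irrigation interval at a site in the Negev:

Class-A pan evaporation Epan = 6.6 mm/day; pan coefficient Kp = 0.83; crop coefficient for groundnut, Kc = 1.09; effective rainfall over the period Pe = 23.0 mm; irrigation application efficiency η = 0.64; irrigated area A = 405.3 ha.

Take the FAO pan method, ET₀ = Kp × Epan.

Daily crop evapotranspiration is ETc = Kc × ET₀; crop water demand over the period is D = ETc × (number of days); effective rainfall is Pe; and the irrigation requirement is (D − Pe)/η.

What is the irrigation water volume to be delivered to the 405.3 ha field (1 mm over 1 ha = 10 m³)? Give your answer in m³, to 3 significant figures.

ET₀ = 0.83 × 6.6 = 5.4780 mm/d
ETc = Kc × ET₀ = 1.09 × 5.4780 = 5.9710 mm/d
Crop demand D = ETc × 14 d = 5.9710 × 14 = 83.594 mm
D − Pe = 83.594 − 23.0 = 60.594 mm
Gross irrigation = 60.594 / 0.64 = 94.678 mm
Volume = 94.678 mm × 405.3 ha × 10 = 383729.9 m³

384000 m³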